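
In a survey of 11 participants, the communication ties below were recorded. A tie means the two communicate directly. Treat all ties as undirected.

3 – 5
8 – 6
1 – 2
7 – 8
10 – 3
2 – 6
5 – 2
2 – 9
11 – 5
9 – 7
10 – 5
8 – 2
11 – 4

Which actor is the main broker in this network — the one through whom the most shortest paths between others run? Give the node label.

Unnormalized betweenness of each node: 1:0, 2:61/2, 3:0, 4:0, 5:28, 6:0, 7:1/2, 8:9/2, 9:7/2, 10:0, 11:9.
2 has the largest value, 61/2, making it the main broker — the node through which the most shortest paths run.

2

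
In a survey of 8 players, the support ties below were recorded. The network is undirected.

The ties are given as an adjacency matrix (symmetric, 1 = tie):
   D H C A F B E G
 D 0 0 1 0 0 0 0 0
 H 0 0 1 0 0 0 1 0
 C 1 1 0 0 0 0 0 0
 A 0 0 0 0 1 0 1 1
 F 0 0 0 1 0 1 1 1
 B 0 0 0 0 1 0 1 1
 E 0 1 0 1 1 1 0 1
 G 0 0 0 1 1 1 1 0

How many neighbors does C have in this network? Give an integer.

2

C is directly tied to D and H. That is 2 neighbors, so the degree of C is 2.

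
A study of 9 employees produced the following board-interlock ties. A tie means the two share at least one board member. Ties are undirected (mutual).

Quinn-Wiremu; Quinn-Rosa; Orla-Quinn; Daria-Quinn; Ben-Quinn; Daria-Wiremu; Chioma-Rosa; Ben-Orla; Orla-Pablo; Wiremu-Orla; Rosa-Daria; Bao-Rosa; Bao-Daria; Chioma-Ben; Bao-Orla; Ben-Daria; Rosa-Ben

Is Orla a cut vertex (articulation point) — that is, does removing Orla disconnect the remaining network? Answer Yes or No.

Removing Orla leaves {Bao, Ben, Chioma, Daria, Quinn, Rosa, and Wiremu} with no path to {Pablo}, so the network splits into 2 components. Orla is a cut vertex.

Yes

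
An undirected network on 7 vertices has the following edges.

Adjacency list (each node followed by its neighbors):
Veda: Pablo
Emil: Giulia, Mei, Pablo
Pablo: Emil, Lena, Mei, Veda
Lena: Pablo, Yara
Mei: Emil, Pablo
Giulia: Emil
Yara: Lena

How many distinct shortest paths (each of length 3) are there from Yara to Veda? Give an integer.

The shortest distance is 3, and the only length-3 path is Yara–Lena–Pablo–Veda. So there is exactly 1 shortest path.

1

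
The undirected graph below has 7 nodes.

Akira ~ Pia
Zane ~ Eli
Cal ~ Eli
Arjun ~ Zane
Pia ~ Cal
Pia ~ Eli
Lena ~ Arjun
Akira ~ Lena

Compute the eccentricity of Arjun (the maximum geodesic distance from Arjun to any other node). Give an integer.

3

Distances from Arjun: Akira:2, Cal:3, Eli:2, Lena:1, Pia:3, Zane:1.
The largest is 3 (to Pia and Cal), so the eccentricity of Arjun is 3.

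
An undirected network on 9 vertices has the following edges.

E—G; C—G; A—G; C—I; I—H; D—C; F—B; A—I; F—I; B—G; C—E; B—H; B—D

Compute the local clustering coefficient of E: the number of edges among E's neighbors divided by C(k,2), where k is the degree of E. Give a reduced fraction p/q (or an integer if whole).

1

E's neighbors: C and G (k = 2).
Possible neighbor pairs: C(2,2) = 1. Edges among them: C–G → e = 1.
Clustering(E) = 1/1.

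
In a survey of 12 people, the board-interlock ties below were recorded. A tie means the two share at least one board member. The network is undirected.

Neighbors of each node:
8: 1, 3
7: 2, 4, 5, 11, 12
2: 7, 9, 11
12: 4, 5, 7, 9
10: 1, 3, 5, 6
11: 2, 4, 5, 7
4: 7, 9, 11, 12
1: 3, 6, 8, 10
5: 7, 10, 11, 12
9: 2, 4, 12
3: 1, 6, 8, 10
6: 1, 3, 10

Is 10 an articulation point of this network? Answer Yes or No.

Removing 10 leaves {2, 4, 5, 7, 9, 11, and 12} with no path to {1, 3, 6, and 8}, so the network splits into 2 components. 10 is a cut vertex.

Yes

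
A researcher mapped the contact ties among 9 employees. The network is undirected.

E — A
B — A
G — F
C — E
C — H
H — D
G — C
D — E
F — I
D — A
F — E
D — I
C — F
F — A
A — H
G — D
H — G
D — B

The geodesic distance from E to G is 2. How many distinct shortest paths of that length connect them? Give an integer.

The shortest distance is 2. The length-2 paths are: E–F–G; E–C–G; E–D–G.
That gives 3 distinct shortest paths.

3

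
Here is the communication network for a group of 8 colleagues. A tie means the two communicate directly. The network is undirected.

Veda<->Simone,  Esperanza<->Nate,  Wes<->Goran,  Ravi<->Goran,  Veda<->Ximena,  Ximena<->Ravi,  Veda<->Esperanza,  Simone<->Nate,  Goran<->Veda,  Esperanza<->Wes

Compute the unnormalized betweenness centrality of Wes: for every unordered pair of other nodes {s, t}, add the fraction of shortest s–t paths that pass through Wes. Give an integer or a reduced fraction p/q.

Pairs whose geodesics pass through Wes — Ravi–Esperanza: 1/3; Ravi–Nate: 1/5; Goran–Esperanza: 1/2; Goran–Nate: 1/3.
All other pairs contribute 0.
Summing the contributions gives betweenness(Wes) = 41/30.

41/30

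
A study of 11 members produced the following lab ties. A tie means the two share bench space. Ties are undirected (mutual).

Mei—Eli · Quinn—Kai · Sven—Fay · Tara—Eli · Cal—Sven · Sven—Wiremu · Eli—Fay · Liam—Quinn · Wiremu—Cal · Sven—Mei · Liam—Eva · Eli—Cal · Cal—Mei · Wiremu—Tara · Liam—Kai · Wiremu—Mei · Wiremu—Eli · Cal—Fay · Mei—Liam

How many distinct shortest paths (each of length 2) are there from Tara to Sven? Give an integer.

1

The shortest distance is 2, and the only length-2 path is Tara–Wiremu–Sven. So there is exactly 1 shortest path.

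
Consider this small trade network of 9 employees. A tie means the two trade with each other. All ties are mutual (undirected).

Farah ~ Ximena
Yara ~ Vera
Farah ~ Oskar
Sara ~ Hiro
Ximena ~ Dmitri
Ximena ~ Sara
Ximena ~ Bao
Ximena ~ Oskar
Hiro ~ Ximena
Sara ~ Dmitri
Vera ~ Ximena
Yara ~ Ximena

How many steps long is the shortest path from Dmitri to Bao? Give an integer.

One shortest route is Dmitri – Ximena – Bao, which uses 2 edges, and Dmitri and Bao are not directly tied, so nothing shorter exists. So d(Dmitri,Bao) = 2.

2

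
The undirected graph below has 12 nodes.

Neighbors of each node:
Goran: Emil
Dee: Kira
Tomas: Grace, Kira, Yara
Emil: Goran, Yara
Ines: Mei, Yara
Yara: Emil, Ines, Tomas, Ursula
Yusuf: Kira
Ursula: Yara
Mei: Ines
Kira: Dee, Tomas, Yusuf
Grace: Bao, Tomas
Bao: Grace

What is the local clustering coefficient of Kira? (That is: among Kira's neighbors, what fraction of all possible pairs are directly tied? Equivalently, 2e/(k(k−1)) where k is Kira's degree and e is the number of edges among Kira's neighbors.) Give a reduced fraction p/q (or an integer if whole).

0

Kira's neighbors: Dee, Tomas, and Yusuf (k = 3).
Possible neighbor pairs: C(3,2) = 3. Edges among them: none → e = 0.
Clustering(Kira) = 0/3 = 0.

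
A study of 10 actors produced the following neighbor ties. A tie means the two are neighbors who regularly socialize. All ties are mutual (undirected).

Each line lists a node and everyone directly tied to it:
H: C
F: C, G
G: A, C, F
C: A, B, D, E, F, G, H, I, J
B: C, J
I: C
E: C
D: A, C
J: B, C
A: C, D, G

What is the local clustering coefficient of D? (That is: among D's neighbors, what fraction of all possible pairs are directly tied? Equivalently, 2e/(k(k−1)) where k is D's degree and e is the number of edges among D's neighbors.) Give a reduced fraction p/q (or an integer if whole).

1

D's neighbors: A and C (k = 2).
Possible neighbor pairs: C(2,2) = 1. Edges among them: A–C → e = 1.
Clustering(D) = 1/1.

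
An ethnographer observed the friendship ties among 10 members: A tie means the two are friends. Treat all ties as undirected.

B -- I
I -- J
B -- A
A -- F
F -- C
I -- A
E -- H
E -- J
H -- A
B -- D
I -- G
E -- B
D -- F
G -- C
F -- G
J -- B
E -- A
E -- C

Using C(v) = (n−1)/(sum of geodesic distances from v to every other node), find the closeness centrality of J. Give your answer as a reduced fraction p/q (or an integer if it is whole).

9/16

Distances from J: A:2, B:1, C:2, D:2, E:1, F:3, G:2, H:2, I:1. Sum = 16.
n = 10, so closeness = 9/16.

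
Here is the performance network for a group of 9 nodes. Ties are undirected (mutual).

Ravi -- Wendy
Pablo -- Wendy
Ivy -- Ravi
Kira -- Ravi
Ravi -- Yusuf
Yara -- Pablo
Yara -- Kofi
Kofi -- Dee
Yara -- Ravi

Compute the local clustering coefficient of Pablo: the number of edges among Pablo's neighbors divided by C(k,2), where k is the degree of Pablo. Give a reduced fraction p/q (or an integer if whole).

0

Pablo's neighbors: Wendy and Yara (k = 2).
Possible neighbor pairs: C(2,2) = 1. Edges among them: none → e = 0.
Clustering(Pablo) = 0/1.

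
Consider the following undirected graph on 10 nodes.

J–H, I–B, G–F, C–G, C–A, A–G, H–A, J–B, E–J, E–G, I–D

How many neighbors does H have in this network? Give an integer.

2

H is directly tied to A and J. That is 2 neighbors, so the degree of H is 2.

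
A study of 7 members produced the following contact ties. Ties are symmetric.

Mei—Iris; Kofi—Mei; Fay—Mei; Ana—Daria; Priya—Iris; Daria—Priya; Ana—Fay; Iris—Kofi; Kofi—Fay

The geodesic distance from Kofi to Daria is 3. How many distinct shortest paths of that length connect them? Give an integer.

The shortest distance is 3. The length-3 paths are: Kofi–Iris–Priya–Daria; Kofi–Fay–Ana–Daria.
That gives 2 distinct shortest paths.

2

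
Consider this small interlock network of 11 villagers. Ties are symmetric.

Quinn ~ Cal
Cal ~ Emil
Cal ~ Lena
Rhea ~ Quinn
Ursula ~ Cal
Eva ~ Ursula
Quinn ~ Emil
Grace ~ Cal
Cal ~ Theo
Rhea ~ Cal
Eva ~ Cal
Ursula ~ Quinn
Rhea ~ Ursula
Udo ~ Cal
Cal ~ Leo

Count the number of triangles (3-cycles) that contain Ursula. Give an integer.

Ursula's neighbors: Cal, Eva, Quinn, and Rhea.
Neighbor pairs that are themselves tied: Ursula–Cal–Eva; Ursula–Cal–Quinn; Ursula–Cal–Rhea; Ursula–Quinn–Rhea. Each forms one triangle with Ursula, for 4 in total.

4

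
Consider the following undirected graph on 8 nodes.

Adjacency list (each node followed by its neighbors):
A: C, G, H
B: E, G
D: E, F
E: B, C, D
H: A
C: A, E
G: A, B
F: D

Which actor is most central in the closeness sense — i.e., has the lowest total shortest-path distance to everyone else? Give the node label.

Farness (sum of distances to all others) for each node — A:14, B:14, C:13, D:16, E:12, F:22, G:15, H:20.
The smallest farness is 12, for E, so E has the highest closeness.

E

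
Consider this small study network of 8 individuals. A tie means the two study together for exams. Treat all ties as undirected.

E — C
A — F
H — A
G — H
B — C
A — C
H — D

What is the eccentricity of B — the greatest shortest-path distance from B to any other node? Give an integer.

4

Distances from B: A:2, C:1, D:4, E:2, F:3, G:4, H:3.
The largest is 4 (to G and D), so the eccentricity of B is 4.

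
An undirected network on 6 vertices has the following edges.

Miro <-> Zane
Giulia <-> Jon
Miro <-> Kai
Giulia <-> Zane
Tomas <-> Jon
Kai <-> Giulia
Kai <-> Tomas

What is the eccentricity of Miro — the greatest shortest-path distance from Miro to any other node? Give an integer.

Distances from Miro: Giulia:2, Jon:3, Kai:1, Tomas:2, Zane:1.
The largest is 3 (to Jon), so the eccentricity of Miro is 3.

3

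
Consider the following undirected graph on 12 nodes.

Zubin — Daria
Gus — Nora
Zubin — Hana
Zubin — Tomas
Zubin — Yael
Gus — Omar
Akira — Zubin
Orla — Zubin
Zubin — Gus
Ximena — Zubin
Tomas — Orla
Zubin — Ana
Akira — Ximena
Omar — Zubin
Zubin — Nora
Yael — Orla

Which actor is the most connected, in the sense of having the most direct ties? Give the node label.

Zubin

Degrees — Akira:2, Ana:1, Daria:1, Gus:3, Hana:1, Nora:2, Omar:2, Orla:3, Tomas:2, Ximena:2, Yael:2, Zubin:11.
The maximum is 11, attained only by Zubin.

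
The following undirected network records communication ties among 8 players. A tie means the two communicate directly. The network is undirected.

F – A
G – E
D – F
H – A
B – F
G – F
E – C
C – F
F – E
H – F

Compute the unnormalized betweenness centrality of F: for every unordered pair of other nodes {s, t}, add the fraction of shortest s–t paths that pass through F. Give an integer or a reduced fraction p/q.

35/2

Pairs whose geodesics pass through F — A–C: 1; A–G: 1; A–E: 1; A–B: 1; A–D: 1; C–H: 1; C–G: 1/2; C–B: 1; C–D: 1; H–G: 1; H–E: 1; H–B: 1; H–D: 1; G–B: 1 … (+4 more pairs).
All other pairs contribute 0.
Summing the contributions gives betweenness(F) = 35/2.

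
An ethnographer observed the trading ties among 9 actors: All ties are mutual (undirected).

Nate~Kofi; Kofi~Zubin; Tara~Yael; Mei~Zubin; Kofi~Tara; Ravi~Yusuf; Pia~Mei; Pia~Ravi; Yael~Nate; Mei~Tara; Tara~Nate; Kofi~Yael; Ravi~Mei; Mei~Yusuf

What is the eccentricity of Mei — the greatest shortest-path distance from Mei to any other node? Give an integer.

Distances from Mei: Kofi:2, Nate:2, Pia:1, Ravi:1, Tara:1, Yael:2, Yusuf:1, Zubin:1.
The largest is 2 (to Kofi, Yael, and Nate), so the eccentricity of Mei is 2.

2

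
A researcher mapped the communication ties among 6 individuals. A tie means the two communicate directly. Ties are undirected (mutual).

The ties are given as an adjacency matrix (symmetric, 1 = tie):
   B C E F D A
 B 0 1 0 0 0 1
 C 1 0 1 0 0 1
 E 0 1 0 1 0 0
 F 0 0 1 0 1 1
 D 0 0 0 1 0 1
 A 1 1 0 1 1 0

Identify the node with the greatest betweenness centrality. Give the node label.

A

Unnormalized betweenness of each node: A:7/2, B:0, C:3/2, D:0, E:1/2, F:3/2.
A has the largest value, 7/2, making it the main broker — the node through which the most shortest paths run.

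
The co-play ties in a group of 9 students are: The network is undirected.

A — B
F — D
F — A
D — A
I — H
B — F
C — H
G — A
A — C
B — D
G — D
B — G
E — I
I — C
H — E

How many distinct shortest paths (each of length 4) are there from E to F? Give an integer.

The shortest distance is 4. The length-4 paths are: E–I–C–A–F; E–H–C–A–F.
That gives 2 distinct shortest paths.

2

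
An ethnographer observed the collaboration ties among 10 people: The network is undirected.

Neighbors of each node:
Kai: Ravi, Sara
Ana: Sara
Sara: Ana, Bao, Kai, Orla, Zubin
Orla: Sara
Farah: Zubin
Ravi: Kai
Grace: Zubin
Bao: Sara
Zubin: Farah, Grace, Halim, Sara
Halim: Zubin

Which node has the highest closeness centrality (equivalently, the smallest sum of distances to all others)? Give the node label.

Farness (sum of distances to all others) for each node — Ana:21, Bao:21, Farah:23, Grace:23, Halim:23, Kai:19, Orla:21, Ravi:27, Sara:13, Zubin:15.
The smallest farness is 13, for Sara, so Sara has the highest closeness.

Sara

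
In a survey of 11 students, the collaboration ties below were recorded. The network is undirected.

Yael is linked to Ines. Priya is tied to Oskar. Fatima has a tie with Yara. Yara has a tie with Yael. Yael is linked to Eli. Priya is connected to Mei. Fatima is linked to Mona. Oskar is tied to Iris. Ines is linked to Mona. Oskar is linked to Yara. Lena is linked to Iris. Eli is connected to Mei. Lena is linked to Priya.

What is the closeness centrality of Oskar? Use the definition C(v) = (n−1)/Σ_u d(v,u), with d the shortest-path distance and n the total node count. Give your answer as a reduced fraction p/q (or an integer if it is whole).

1/2

Distances from Oskar: Eli:3, Fatima:2, Ines:3, Iris:1, Lena:2, Mei:2, Mona:3, Priya:1, Yael:2, Yara:1. Sum = 20.
n = 11, so closeness = 10/20 = 1/2.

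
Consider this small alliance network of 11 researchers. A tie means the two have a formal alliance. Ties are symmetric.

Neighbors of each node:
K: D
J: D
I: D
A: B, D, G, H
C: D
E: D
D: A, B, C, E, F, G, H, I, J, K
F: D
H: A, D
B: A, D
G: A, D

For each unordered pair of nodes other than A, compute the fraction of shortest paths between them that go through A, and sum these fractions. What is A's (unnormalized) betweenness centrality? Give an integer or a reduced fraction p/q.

3/2

Pairs whose geodesics pass through A — B–H: 1/2; B–G: 1/2; H–G: 1/2.
All other pairs contribute 0.
Summing the contributions gives betweenness(A) = 3/2.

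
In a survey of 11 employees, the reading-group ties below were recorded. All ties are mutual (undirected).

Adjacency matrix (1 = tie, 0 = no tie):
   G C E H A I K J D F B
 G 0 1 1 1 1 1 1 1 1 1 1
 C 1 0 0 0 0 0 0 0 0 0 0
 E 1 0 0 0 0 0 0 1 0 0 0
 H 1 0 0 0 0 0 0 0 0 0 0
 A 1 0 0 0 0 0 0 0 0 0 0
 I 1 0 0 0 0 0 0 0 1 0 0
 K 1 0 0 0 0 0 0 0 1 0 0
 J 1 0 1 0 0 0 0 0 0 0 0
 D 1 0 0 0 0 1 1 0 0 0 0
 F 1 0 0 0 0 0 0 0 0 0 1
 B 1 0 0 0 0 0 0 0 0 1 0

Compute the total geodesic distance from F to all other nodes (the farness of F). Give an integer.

Distances from F: A:2, B:1, C:2, D:2, E:2, G:1, H:2, I:2, J:2, K:2.
Sum = 2 + 1 + 2 + 2 + 2 + 1 + 2 + 2 + 2 + 2 = 18.

18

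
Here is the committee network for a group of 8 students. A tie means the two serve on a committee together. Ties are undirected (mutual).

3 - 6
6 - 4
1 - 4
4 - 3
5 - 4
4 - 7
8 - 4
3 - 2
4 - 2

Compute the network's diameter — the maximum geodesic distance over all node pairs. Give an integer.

Eccentricity of each node (its greatest distance to any other): 1:2, 2:2, 3:2, 4:1, 5:2, 6:2, 7:2, 8:2.
The maximum eccentricity is 2, realized for instance by the pair 6–2 via 6 – 4 – 2. So the diameter is 2.

2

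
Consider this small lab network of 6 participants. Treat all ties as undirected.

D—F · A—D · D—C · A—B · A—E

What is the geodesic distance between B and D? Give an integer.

2

One shortest route is B – A – D, which uses 2 edges, and B and D are not directly tied, so nothing shorter exists. So d(B,D) = 2.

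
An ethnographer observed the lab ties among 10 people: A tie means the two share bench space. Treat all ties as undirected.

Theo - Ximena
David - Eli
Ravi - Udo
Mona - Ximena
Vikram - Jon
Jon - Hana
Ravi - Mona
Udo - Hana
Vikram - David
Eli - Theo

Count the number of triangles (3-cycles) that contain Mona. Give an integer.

0

Mona's neighbors are Ravi and Ximena, but none of them are tied to each other, so no triangle contains Mona.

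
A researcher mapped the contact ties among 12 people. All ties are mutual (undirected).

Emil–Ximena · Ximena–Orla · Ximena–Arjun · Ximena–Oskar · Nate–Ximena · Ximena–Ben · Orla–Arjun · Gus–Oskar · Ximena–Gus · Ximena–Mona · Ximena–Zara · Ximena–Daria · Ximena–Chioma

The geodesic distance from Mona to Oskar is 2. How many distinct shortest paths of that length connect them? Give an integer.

The shortest distance is 2, and the only length-2 path is Mona–Ximena–Oskar. So there is exactly 1 shortest path.

1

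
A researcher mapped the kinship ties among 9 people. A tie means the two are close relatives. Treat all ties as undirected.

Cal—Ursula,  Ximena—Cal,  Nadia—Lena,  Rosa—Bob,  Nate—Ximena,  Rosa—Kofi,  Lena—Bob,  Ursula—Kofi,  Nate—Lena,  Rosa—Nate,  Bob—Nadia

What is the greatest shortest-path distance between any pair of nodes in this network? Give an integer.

4

Eccentricity of each node (its greatest distance to any other): Bob:4, Cal:4, Kofi:3, Lena:4, Nadia:4, Nate:3, Rosa:3, Ursula:4, Ximena:3.
The maximum eccentricity is 4, realized for instance by the pair Cal–Bob via Cal – Ximena – Nate – Rosa – Bob. So the diameter is 4.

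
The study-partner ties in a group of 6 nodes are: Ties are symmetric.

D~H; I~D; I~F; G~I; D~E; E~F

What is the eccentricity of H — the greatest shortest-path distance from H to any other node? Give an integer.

Distances from H: D:1, E:2, F:3, G:3, I:2.
The largest is 3 (to G and F), so the eccentricity of H is 3.

3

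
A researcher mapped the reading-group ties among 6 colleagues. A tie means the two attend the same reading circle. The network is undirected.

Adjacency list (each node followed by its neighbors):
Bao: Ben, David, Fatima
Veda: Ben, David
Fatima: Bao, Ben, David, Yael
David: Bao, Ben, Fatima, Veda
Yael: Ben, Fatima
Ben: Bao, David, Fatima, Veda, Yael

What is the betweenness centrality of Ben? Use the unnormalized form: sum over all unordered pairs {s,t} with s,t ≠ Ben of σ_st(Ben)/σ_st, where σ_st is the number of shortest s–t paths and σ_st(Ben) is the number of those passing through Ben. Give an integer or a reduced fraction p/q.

3

Pairs whose geodesics pass through Ben — David–Yael: 1/2; Yael–Bao: 1/2; Yael–Veda: 1; Fatima–Veda: 1/2; Bao–Veda: 1/2.
All other pairs contribute 0.
Summing the contributions gives betweenness(Ben) = 3.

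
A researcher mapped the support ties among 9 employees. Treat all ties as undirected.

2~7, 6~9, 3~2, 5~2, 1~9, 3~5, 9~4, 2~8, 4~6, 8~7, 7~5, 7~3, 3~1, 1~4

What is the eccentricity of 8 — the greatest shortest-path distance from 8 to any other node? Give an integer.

Distances from 8: 1:3, 2:1, 3:2, 4:4, 5:2, 6:5, 7:1, 9:4.
The largest is 5 (to 6), so the eccentricity of 8 is 5.

5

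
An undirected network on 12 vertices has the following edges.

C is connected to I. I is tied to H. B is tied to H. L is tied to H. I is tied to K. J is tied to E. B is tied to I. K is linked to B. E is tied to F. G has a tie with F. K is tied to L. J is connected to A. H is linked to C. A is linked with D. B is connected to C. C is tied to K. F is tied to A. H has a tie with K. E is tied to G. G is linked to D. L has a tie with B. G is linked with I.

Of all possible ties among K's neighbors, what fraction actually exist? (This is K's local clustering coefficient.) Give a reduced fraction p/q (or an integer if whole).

4/5

K's neighbors: B, C, H, I, and L (k = 5).
Possible neighbor pairs: C(5,2) = 10. Edges among them: B–C, B–H, B–I, B–L, C–H, C–I, H–I, H–L → e = 8.
Clustering(K) = 8/10 = 4/5.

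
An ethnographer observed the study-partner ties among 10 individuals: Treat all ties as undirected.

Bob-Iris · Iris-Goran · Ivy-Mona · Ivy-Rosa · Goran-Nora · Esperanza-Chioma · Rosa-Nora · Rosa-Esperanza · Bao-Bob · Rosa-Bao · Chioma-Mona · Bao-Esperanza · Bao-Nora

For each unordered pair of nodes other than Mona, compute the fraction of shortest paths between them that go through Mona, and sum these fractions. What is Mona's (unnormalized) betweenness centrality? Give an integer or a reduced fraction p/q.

1

Pairs whose geodesics pass through Mona — Chioma–Ivy: 1.
All other pairs contribute 0.
Summing the contributions gives betweenness(Mona) = 1.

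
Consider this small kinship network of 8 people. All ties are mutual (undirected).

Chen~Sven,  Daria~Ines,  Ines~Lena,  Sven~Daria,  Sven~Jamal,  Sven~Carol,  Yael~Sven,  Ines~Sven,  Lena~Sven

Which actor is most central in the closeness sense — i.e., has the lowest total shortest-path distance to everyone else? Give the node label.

Sven

Farness (sum of distances to all others) for each node — Carol:13, Chen:13, Daria:12, Ines:11, Jamal:13, Lena:12, Sven:7, Yael:13.
The smallest farness is 7, for Sven, so Sven has the highest closeness.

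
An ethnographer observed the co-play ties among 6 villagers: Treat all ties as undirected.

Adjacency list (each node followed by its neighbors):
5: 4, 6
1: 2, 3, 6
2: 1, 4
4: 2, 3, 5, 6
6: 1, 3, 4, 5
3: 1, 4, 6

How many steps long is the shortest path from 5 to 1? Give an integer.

One shortest route is 5 – 6 – 1, which uses 2 edges, and 5 and 1 are not directly tied, so nothing shorter exists. So d(5,1) = 2.

2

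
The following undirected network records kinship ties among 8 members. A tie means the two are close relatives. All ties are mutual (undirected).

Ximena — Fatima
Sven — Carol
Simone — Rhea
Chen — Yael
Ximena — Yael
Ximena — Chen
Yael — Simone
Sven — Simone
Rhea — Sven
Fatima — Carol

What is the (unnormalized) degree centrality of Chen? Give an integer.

2

Chen is directly tied to Ximena and Yael. That is 2 neighbors, so the degree of Chen is 2.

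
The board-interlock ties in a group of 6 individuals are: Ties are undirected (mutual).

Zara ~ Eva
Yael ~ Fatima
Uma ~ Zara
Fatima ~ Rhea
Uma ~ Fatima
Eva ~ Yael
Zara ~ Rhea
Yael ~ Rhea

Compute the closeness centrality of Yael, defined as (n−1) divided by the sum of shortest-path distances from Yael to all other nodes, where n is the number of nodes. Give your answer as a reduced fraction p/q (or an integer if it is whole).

Distances from Yael: Eva:1, Fatima:1, Rhea:1, Uma:2, Zara:2. Sum = 7.
n = 6, so closeness = 5/7.

5/7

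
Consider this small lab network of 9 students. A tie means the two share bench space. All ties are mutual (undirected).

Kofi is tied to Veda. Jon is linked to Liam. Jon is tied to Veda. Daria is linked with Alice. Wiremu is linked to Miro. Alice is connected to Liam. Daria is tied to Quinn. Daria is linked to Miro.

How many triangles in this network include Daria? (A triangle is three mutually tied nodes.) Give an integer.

0

Daria's neighbors are Alice, Miro, and Quinn, but none of them are tied to each other, so no triangle contains Daria.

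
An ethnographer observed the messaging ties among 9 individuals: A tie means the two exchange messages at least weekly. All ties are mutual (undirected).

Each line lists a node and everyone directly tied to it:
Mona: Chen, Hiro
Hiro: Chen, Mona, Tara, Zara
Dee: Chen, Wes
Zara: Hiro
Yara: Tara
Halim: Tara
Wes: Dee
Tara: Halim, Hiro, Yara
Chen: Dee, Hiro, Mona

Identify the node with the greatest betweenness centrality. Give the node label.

Hiro

Unnormalized betweenness of each node: Chen:12, Dee:7, Halim:0, Hiro:19, Mona:0, Tara:13, Wes:0, Yara:0, Zara:0.
Hiro has the largest value, 19, making it the main broker — the node through which the most shortest paths run.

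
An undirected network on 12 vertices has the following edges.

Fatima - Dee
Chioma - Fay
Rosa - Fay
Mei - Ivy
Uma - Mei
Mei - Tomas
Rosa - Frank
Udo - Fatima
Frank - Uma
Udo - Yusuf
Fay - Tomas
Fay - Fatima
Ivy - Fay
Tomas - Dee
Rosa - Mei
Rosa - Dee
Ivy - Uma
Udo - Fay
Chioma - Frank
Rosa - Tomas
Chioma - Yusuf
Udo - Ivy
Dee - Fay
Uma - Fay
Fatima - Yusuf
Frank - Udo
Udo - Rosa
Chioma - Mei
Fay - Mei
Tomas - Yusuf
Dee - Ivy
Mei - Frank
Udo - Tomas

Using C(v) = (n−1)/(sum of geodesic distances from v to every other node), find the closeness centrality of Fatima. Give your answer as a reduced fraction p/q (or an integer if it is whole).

11/18

Distances from Fatima: Chioma:2, Dee:1, Fay:1, Frank:2, Ivy:2, Mei:2, Rosa:2, Tomas:2, Udo:1, Uma:2, Yusuf:1. Sum = 18.
n = 12, so closeness = 11/18.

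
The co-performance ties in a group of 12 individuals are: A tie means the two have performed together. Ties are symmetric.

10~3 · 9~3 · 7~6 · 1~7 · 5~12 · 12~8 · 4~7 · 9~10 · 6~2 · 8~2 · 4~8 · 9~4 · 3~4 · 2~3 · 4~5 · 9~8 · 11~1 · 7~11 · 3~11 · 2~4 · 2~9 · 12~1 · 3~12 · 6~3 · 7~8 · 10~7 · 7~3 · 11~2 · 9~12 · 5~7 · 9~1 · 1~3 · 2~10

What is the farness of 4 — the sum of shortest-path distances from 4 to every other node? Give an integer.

Distances from 4: 1:2, 2:1, 3:1, 5:1, 6:2, 7:1, 8:1, 9:1, 10:2, 11:2, 12:2.
Sum = 2 + 1 + 1 + 1 + 2 + 1 + 1 + 1 + 2 + 2 + 2 = 16.

16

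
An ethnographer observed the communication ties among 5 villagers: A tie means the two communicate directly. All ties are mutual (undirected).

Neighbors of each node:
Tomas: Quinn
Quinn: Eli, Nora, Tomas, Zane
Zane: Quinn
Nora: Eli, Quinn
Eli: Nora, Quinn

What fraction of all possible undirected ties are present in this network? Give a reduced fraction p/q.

1/2

There are 5 edges and 5 nodes, so the maximum possible is C(5,2) = 10.
Density = 5/10 = 1/2.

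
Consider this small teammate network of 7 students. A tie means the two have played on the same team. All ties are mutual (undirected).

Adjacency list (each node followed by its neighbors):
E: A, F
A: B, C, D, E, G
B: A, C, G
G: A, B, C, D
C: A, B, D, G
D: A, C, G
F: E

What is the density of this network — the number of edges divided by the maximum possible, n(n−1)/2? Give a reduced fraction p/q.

There are 11 edges and 7 nodes, so the maximum possible is C(7,2) = 21.
Density = 11/21.

11/21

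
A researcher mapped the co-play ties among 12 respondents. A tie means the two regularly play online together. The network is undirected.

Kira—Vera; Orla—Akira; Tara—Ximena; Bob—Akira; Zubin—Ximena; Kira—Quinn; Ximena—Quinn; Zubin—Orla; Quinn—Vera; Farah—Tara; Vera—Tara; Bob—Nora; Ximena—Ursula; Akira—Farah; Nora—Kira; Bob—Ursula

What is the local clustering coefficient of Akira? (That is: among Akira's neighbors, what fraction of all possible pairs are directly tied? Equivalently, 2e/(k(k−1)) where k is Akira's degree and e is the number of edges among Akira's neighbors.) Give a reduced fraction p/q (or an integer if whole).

0

Akira's neighbors: Bob, Farah, and Orla (k = 3).
Possible neighbor pairs: C(3,2) = 3. Edges among them: none → e = 0.
Clustering(Akira) = 0/3 = 0.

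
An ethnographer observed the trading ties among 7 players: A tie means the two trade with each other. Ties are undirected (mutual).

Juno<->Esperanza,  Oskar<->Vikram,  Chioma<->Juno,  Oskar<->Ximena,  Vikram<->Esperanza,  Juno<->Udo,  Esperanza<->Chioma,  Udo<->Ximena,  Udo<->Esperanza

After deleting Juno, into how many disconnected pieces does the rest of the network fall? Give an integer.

Juno's neighbors (Chioma, Esperanza, and Udo) remain reachable from one another through other ties, so the rest of the network stays in one piece.

1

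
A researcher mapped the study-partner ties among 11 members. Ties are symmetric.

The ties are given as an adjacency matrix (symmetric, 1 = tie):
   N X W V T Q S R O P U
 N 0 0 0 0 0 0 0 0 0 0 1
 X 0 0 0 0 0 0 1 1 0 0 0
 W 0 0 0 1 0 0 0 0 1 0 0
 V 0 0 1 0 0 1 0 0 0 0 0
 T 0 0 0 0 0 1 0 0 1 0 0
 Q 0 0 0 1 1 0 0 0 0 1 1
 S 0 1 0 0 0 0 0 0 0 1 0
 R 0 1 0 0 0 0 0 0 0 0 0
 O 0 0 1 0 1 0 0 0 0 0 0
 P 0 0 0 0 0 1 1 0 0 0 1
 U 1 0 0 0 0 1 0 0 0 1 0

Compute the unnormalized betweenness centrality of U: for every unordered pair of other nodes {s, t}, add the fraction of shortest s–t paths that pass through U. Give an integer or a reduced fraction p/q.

9

Pairs whose geodesics pass through U — N–X: 1; N–W: 1; N–V: 1; N–T: 1; N–Q: 1; N–S: 1; N–R: 1; N–O: 1; N–P: 1.
All other pairs contribute 0.
Summing the contributions gives betweenness(U) = 9.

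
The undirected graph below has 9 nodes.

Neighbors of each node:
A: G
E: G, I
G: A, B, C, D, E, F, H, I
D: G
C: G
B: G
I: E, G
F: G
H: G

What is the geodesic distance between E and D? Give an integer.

One shortest route is E – G – D, which uses 2 edges, and E and D are not directly tied, so nothing shorter exists. So d(E,D) = 2.

2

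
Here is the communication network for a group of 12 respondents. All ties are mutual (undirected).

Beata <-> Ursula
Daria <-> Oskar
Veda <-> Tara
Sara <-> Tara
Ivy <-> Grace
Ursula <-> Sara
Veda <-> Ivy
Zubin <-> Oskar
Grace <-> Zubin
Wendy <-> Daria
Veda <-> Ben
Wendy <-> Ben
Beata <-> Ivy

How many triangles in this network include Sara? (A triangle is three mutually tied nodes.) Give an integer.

Sara's neighbors are Tara and Ursula, but none of them are tied to each other, so no triangle contains Sara.

0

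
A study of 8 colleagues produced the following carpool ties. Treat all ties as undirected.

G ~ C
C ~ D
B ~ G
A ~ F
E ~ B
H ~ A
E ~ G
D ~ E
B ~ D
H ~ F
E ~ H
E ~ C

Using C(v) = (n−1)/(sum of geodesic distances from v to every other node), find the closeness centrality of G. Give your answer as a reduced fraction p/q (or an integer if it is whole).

Distances from G: A:3, B:1, C:1, D:2, E:1, F:3, H:2. Sum = 13.
n = 8, so closeness = 7/13.

7/13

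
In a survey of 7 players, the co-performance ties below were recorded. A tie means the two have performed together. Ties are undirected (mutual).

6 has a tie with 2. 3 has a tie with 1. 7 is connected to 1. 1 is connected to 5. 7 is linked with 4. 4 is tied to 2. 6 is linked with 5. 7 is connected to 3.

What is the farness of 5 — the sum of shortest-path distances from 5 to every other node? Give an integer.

Distances from 5: 1:1, 2:2, 3:2, 4:3, 6:1, 7:2.
Sum = 1 + 2 + 2 + 3 + 1 + 2 = 11.

11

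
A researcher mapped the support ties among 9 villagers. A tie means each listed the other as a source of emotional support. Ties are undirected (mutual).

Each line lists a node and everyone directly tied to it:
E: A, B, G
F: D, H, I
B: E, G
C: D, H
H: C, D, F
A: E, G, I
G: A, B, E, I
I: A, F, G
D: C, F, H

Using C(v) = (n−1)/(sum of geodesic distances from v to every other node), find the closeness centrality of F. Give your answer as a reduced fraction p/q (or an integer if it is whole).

Distances from F: A:2, B:3, C:2, D:1, E:3, G:2, H:1, I:1. Sum = 15.
n = 9, so closeness = 8/15.

8/15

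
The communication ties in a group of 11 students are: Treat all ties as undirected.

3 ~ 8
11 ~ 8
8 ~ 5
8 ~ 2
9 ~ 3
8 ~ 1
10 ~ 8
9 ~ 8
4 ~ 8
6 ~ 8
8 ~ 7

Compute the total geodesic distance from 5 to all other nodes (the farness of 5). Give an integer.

Distances from 5: 1:2, 2:2, 3:2, 4:2, 6:2, 7:2, 8:1, 9:2, 10:2, 11:2.
Sum = 2 + 2 + 2 + 2 + 2 + 2 + 1 + 2 + 2 + 2 = 19.

19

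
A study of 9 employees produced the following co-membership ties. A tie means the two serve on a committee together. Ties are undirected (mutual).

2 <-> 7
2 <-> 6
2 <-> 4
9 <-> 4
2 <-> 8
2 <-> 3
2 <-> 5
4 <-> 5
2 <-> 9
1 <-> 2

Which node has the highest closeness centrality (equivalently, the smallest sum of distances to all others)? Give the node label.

Farness (sum of distances to all others) for each node — 1:15, 2:8, 3:15, 4:13, 5:14, 6:15, 7:15, 8:15, 9:14.
The smallest farness is 8, for 2, so 2 has the highest closeness.

2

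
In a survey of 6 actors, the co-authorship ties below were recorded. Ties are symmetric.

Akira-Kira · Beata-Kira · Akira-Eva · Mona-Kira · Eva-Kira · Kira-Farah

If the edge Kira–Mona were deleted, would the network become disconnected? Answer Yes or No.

Yes

Without the Kira–Mona edge there is no alternate route between Kira and Mona, so the network disconnects. It is a bridge.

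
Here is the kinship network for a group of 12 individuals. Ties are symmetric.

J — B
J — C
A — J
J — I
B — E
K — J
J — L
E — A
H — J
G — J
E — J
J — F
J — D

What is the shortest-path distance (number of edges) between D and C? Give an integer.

2

One shortest route is D – J – C, which uses 2 edges, and D and C are not directly tied, so nothing shorter exists. So d(D,C) = 2.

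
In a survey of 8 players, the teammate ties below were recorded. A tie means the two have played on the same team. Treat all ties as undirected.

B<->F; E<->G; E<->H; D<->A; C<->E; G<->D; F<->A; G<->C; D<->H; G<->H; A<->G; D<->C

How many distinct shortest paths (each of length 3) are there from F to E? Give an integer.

The shortest distance is 3, and the only length-3 path is F–A–G–E. So there is exactly 1 shortest path.

1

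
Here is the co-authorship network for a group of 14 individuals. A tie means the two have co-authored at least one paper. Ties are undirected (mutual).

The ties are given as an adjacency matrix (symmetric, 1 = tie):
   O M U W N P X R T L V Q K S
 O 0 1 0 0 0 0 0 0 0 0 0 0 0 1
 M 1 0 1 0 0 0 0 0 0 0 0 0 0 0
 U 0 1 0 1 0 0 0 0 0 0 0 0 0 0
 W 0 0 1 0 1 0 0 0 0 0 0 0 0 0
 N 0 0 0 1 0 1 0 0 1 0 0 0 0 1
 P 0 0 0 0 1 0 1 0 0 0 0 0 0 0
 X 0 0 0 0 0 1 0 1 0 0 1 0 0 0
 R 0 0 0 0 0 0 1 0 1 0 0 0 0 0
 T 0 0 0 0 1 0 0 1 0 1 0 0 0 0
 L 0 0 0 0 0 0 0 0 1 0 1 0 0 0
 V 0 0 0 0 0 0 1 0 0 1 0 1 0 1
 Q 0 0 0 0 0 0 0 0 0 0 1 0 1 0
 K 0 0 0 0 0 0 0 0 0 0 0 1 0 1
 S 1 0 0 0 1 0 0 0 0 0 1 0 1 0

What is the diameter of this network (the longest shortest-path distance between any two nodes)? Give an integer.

5

Eccentricity of each node (its greatest distance to any other): K:4, L:4, M:5, N:3, O:4, P:4, Q:5, R:5, S:3, T:4, U:5, V:4, W:4, X:4.
The maximum eccentricity is 5, realized for instance by the pair M–R via M – O – S – N – T – R. So the diameter is 5.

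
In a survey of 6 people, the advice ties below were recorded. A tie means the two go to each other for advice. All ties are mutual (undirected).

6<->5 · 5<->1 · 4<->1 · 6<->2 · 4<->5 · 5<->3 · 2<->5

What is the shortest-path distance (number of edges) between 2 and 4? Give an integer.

One shortest route is 2 – 5 – 4, which uses 2 edges, and 2 and 4 are not directly tied, so nothing shorter exists. So d(2,4) = 2.

2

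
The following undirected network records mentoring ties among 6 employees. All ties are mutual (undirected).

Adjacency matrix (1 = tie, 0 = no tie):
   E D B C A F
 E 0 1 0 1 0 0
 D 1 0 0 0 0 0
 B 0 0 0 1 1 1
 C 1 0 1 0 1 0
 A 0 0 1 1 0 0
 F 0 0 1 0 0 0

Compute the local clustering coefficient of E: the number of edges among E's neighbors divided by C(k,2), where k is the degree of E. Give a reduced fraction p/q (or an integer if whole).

E's neighbors: C and D (k = 2).
Possible neighbor pairs: C(2,2) = 1. Edges among them: none → e = 0.
Clustering(E) = 0/1.

0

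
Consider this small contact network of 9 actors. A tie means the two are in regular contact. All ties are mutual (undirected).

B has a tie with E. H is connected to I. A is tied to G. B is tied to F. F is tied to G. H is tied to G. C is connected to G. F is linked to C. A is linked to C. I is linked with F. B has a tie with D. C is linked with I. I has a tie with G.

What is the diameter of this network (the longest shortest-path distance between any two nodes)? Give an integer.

4

Eccentricity of each node (its greatest distance to any other): A:4, B:3, C:3, D:4, E:4, F:2, G:3, H:4, I:3.
The maximum eccentricity is 4, realized for instance by the pair H–D via H – G – F – B – D. So the diameter is 4.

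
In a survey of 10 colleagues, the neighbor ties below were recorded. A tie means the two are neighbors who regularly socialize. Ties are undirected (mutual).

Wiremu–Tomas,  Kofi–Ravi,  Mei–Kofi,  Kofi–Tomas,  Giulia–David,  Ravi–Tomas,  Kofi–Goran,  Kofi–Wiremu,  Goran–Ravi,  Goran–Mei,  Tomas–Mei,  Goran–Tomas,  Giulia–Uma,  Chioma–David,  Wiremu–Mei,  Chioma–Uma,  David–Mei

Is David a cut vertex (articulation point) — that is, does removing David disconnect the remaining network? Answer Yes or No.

Removing David leaves {Goran, Kofi, Mei, Ravi, Tomas, and Wiremu} with no path to {Chioma, Giulia, and Uma}, so the network splits into 2 components. David is a cut vertex.

Yes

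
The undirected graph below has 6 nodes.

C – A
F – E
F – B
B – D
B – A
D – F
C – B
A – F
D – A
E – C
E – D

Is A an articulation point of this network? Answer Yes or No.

Even without A, every remaining node can still reach every other (the residual graph is connected), so A is not a cut vertex.

No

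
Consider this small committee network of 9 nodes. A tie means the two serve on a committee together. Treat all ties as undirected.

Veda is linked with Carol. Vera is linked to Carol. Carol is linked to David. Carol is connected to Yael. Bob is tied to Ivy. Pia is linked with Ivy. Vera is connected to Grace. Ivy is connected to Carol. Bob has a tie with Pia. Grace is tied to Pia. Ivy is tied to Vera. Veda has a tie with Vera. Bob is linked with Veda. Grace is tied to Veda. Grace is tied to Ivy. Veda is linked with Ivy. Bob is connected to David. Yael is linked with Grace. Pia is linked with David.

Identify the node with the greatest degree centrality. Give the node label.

Ivy

Degrees — Bob:4, Carol:5, David:3, Grace:5, Ivy:6, Pia:4, Veda:5, Vera:4, Yael:2.
The maximum is 6, attained only by Ivy.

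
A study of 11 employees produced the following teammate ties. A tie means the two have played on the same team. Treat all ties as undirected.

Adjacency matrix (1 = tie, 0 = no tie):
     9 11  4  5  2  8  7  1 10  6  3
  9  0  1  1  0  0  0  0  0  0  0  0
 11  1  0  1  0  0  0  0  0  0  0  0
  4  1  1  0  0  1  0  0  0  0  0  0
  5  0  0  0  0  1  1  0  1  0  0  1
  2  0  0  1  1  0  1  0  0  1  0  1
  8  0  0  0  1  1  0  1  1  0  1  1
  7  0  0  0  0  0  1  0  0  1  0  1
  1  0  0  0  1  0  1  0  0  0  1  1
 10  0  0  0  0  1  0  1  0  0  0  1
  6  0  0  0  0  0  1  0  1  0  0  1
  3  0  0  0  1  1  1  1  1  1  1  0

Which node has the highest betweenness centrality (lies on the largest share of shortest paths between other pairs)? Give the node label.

2

Unnormalized betweenness of each node: 1:1/3, 2:131/6, 3:28/3, 4:16, 5:4/3, 6:0, 7:1/3, 8:13/2, 9:0, 10:4/3, 11:0.
2 has the largest value, 131/6, making it the main broker — the node through which the most shortest paths run.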